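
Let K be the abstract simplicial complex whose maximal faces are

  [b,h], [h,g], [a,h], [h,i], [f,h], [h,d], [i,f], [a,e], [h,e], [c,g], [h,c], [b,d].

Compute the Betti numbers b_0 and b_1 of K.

b_0 = 1, b_1 = 4.

K has 9 vertices, 12 edges.
rank ∂_0 = 0, rank ∂_1 = 8 ⇒ b_0 = 9 − 0 − 8 = 1; all invariant factors of ∂_1 are 1 so no torsion. So H_0 = Z.
rank ∂_1 = 8, rank ∂_2 = 0 ⇒ b_1 = 12 − 8 − 0 = 4. So H_1 = Z^4.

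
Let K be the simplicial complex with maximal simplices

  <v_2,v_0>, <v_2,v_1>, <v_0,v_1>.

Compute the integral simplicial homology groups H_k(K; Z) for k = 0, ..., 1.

H_0 = Z,  H_1 = Z.

Order the vertices as v_0 < v_1 < v_2. Listing each simplex with vertices in this order, K has dimension 1 with simplices:

  0-simplices (3): [v_0], [v_1], [v_2]
  1-simplices (3): [v_0,v_1], [v_0,v_2], [v_1,v_2]

so the chain groups are C_0 ≅ Z^3, C_1 ≅ Z^3.

∂_1: C_1 → C_0 sends each edge [p,q] (with p < q) to q − p.
This gives a 3×3 integer matrix of rank 2; reducing to Smith normal form yields diagonal entries (1,1).

From H_k ≅ ker(∂_k) / im(∂_{k+1}) we obtain:

  H_0: rank C_0 − rank ∂_1 = 3 − 2 = 1, and the invariant factors of ∂_1 are all 1, so H_0 ≅ Z.
  H_1: rank ker ∂_1 − rank ∂_2 = (3 − 2) − 0 = 1, and there is no ∂_2, so H_1 ≅ Z.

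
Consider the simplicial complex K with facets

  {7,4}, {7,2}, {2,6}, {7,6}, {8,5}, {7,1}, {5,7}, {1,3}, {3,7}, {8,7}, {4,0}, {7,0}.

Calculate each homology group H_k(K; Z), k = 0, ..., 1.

Fix the vertex order 0 < 1 < 2 < 3 < 4 < 5 < 6 < 7 < 8 and write every simplex with vertices in increasing order. Then dim K = 1 and the simplices of K are:

  0-simplices (9): [0], [1], [2], [3], [4], [5], [6], [7], [8]
  1-simplices (12): [0,4], [0,7], [1,3], [1,7], [2,6], [2,7], [3,7], [4,7], [5,7], [5,8], [6,7], [7,8]

giving chain groups C_0 ≅ Z^9, C_1 ≅ Z^12.

Boundary ∂_1: C_1 → C_0 sends each edge [p,q] (with p < q) to q − p. For instance
  ∂[0,4] = [4] − [0].
The resulting 9×12 matrix has rank 8, and its Smith normal form has invariant factors (1,1,1,1,1,1,1,1).

From H_k ≅ ker(∂_k) / im(∂_{k+1}) we obtain:

  H_0: rank C_0 − rank ∂_1 = 9 − 8 = 1, and the invariant factors of ∂_1 are all 1, so H_0 ≅ Z.
  H_1: rank ker ∂_1 − rank ∂_2 = (12 − 8) − 0 = 4, and there is no ∂_2, so H_1 ≅ Z^4.

As a check, the Euler characteristic is 9 − 12 = -3, which agrees with 1 − 4 = -3.

H_0 ≅ Z,  H_1 ≅ Z^4.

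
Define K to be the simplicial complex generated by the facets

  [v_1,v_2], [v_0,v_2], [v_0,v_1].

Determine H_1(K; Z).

K has 3 vertices, 3 edges.
rank ∂_1 = 2, rank ∂_2 = 0 ⇒ b_1 = 3 − 2 − 0 = 1. So H_1 = Z.

H_1 = Z.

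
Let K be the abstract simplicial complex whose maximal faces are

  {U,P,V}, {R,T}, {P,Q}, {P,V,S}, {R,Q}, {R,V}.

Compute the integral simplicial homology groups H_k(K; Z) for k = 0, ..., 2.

Order the vertices as P < Q < R < S < T < U < V. Listing each simplex with vertices in this order, K has dimension 2 with simplices:

  0-simplices (7): P, Q, R, S, T, U, V
  1-simplices (9): PQ, PS, PU, PV, QR, RT, RV, SV, UV
  2-simplices (2): PSV, PUV

Hence C_0 ≅ Z^7, C_1 ≅ Z^9, C_2 ≅ Z^2.

Boundary ∂_1: C_1 → C_0 is given by ∂[p,q] = [q] − [p]. For instance
  ∂PV = V − P.
The resulting 7×9 matrix has rank 6, and its Smith normal form has invariant factors (1,1,1,1,1,1).

Boundary ∂_2: C_2 → C_1 maps a triangle to the signed sum of its edges. For instance
  ∂PSV = SV − PV + PS,
  ∂PUV = UV − PV + PU.
The resulting 9×2 matrix has rank 2, and its Smith normal form has invariant factors (1,1).

From H_k ≅ ker(∂_k) / im(∂_{k+1}) we obtain:

  H_0: rank C_0 − rank ∂_1 = 7 − 6 = 1, and the invariant factors of ∂_1 are all 1, so H_0 ≅ Z.
  H_1: rank ker ∂_1 − rank ∂_2 = (9 − 6) − 2 = 1, and the invariant factors of ∂_2 are all 1, so H_1 ≅ Z.
  H_2: rank ker ∂_2 − rank ∂_3 = (2 − 2) − 0 = 0, and there is no ∂_3, so H_2 ≅ 0.

As a check, the Euler characteristic is 7 − 9 + 2 = 0, which agrees with 1 − 1 + 0 = 0.

H_0 ≅ Z,  H_1 ≅ Z,  H_2 = 0.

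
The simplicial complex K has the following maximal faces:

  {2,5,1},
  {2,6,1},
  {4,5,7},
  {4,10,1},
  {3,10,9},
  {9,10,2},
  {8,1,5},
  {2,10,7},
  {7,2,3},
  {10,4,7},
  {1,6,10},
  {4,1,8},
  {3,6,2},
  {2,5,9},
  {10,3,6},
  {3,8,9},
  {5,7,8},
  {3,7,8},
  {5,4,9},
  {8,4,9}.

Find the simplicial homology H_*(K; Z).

H_0 = Z,  H_1 = Z ⊕ Z/2Z,  H_2 = 0.

Fix the vertex order 1 < 2 < 3 < 4 < 5 < 6 < 7 < 8 < 9 < 10 and write every simplex with vertices in increasing order. Then dim K = 2 and the simplices of K are:

  0-simplices (10): [1], [2], [3], [4], [5], [6], [7], [8], [9], [10]
  1-simplices (30): (30 of them)
  2-simplices (20): (20 of them)

Hence C_0 ≅ Z^10, C_1 ≅ Z^30, C_2 ≅ Z^20.

Boundary ∂_1: C_1 → C_0 maps an edge to its endpoints' difference, ∂[p,q] = q − p.
The 10×30 boundary matrix has rank 9 and Smith normal form diag(1,1,1,1,1,1,1,1,1).

Boundary ∂_2: C_2 → C_1 maps a triangle to the signed sum of its edges. For instance
  ∂[2,3,6] = [3,6] − [2,6] + [2,3],
  ∂[1,2,5] = [2,5] − [1,5] + [1,2].
The 30×20 boundary matrix has rank 20 and Smith normal form diag(1,1,1,1,1,1,1,1,1,1,1,1,1,1,1,1,1,1,1,2).

From H_k ≅ ker(∂_k) / im(∂_{k+1}) we obtain:

  H_0: rank C_0 − rank ∂_1 = 10 − 9 = 1, and the invariant factors of ∂_1 are all 1, so H_0 = Z.
  H_1: rank ker ∂_1 − rank ∂_2 = (30 − 9) − 20 = 1, and ∂_2 has invariant factor 2 > 1, so H_1 = Z ⊕ Z/2Z.
  H_2: rank ker ∂_2 − rank ∂_3 = (20 − 20) − 0 = 0, and there is no ∂_3, so H_2 = 0.

As a check, the Euler characteristic is 10 − 30 + 20 = 0, which agrees with 1 − 1 + 0 = 0.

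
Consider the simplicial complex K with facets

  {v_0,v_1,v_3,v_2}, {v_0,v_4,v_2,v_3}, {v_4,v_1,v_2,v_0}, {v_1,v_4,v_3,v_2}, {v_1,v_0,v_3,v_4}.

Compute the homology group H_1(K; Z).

H_1 = 0.

Order the vertices as v_0 < v_1 < v_2 < v_3 < v_4. Listing each simplex with vertices in this order, K has dimension 3 with simplices:

  0-simplices (5): [v_0], [v_1], [v_2], [v_3], [v_4]
  1-simplices (10): [v_0,v_1], [v_0,v_2], [v_0,v_3], [v_0,v_4], [v_1,v_2], [v_1,v_3], [v_1,v_4], [v_2,v_3], [v_2,v_4], [v_3,v_4]
  2-simplices (10): [v_0,v_1,v_2], [v_0,v_1,v_3], [v_0,v_1,v_4], [v_0,v_2,v_3], [v_0,v_2,v_4], [v_0,v_3,v_4], [v_1,v_2,v_3], [v_1,v_2,v_4], [v_1,v_3,v_4], [v_2,v_3,v_4]
  3-simplices (5): [v_0,v_1,v_2,v_3], [v_0,v_1,v_2,v_4], [v_0,v_1,v_3,v_4], [v_0,v_2,v_3,v_4], [v_1,v_2,v_3,v_4]

so the chain groups are C_0 ≅ Z^5, C_1 ≅ Z^10, C_2 ≅ Z^10, C_3 ≅ Z^5.

Boundary ∂_1: C_1 → C_0 sends each edge [p,q] (with p < q) to q − p. For instance
  ∂[v_3,v_4] = [v_4] − [v_3].
The 5×10 boundary matrix has rank 4 and Smith normal form diag(1,1,1,1).

∂_2: C_2 → C_1 maps a triangle to the signed sum of its edges. For instance
  ∂[v_1,v_3,v_4] = [v_3,v_4] − [v_1,v_4] + [v_1,v_3],
  ∂[v_1,v_2,v_4] = [v_2,v_4] − [v_1,v_4] + [v_1,v_2].
The 10×10 boundary matrix has rank 6 and Smith normal form diag(1,1,1,1,1,1).

The boundary map ∂_3: C_3 → C_2 sends each 3-simplex σ to the alternating sum Σ_i (−1)^i (σ with its i-th vertex removed). For instance
  ∂[v_0,v_1,v_3,v_4] = [v_1,v_3,v_4] − [v_0,v_3,v_4] + [v_0,v_1,v_4] − [v_0,v_1,v_3],
  ∂[v_0,v_2,v_3,v_4] = [v_2,v_3,v_4] − [v_0,v_3,v_4] + [v_0,v_2,v_4] − [v_0,v_2,v_3].
As a 10×5 matrix over Z this has rank 4, with invariant factors (1,1,1,1).

Computing H_k = (kernel of ∂_k) / (image of ∂_{k+1}):

  H_1: rank ker ∂_1 − rank ∂_2 = (10 − 4) − 6 = 0, and the invariant factors of ∂_2 are all 1, so H_1 ≅ 0.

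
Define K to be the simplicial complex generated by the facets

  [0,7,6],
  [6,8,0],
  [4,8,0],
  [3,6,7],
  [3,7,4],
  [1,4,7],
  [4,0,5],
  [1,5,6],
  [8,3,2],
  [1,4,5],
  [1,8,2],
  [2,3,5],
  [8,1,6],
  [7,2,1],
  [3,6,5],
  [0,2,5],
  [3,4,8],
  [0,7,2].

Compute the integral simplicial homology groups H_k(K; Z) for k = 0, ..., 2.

H_0 ≅ Z,  H_1 ≅ Z^2,  H_2 ≅ Z.

Order the vertices as 0 < 1 < 2 < 3 < 4 < 5 < 6 < 7 < 8. Listing each simplex with vertices in this order, K has dimension 2 with simplices:

  0-simplices (9): [0], [1], [2], [3], [4], [5], [6], [7], [8]
  1-simplices (27): (27 of them)
  2-simplices (18): [0,2,5], [0,2,7], [0,4,5], [0,4,8], [0,6,7], [0,6,8], [1,2,7], [1,2,8], [1,4,5], [1,4,7], [1,5,6], [1,6,8], [2,3,5], [2,3,8], [3,4,7], [3,4,8], [3,5,6], [3,6,7]

so the chain groups are C_0 ≅ Z^9, C_1 ≅ Z^27, C_2 ≅ Z^18.

∂_1: C_1 → C_0 is given by ∂[p,q] = [q] − [p].
As a 9×27 matrix over Z this has rank 8, with invariant factors (1,1,1,1,1,1,1,1).

Boundary ∂_2: C_2 → C_1 sends each 2-simplex [p,q,r] to [q,r] − [p,r] + [p,q]. For instance
  ∂[0,4,8] = [4,8] − [0,8] + [0,4],
  ∂[0,6,7] = [6,7] − [0,7] + [0,6].
The resulting 27×18 matrix has rank 17, and its Smith normal form has invariant factors (1,1,1,1,1,1,1,1,1,1,1,1,1,1,1,1,1).

Now H_k = ker ∂_k / im ∂_{k+1}, so:

  H_0: rank C_0 − rank ∂_1 = 9 − 8 = 1, and the invariant factors of ∂_1 are all 1, so H_0 = Z.
  H_1: rank ker ∂_1 − rank ∂_2 = (27 − 8) − 17 = 2, and the invariant factors of ∂_2 are all 1, so H_1 = Z^2.
  H_2: rank ker ∂_2 − rank ∂_3 = (18 − 17) − 0 = 1, and there is no ∂_3, so H_2 = Z.

As a check, the Euler characteristic is 9 − 27 + 18 = 0, which agrees with 1 − 2 + 1 = 0.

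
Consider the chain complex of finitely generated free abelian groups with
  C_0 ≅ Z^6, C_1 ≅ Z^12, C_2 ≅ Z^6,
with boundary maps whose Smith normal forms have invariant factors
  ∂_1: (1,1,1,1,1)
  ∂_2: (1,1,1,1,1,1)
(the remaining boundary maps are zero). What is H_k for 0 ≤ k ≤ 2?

H_0 ≅ Z,  H_1 ≅ Z,  H_2 = 0.

H_0: b_0 = 6 − 0 − 5 = 1; torsion from ∂_1 factors > 1: none. So H_0 ≅ Z.
H_1: b_1 = 12 − 5 − 6 = 1; torsion from ∂_2 factors > 1: none. So H_1 ≅ Z.
H_2: b_2 = 6 − 6 − 0 = 0; torsion from ∂_3 factors > 1: none. So H_2 ≅ 0.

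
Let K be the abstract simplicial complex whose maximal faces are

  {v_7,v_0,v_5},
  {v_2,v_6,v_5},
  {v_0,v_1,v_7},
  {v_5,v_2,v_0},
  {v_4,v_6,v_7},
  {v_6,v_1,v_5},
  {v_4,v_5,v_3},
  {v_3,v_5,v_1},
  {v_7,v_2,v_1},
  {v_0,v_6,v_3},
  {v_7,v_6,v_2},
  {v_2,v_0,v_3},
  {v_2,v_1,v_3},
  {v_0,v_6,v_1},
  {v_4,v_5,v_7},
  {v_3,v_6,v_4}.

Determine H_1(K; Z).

Take the total order v_0 < v_1 < v_2 < v_3 < v_4 < v_5 < v_6 < v_7 on the vertex set. Then K (dimension 2) consists of the simplices:

  0-simplices (8): [v_0], [v_1], [v_2], [v_3], [v_4], [v_5], [v_6], [v_7]
  1-simplices (24): (24 of them)
  2-simplices (16): (16 of them)

so the chain groups are C_0 ≅ Z^8, C_1 ≅ Z^24, C_2 ≅ Z^16.

Boundary ∂_1: C_1 → C_0 maps an edge to its endpoints' difference, ∂[p,q] = q − p.
As a 8×24 matrix over Z this has rank 7, with invariant factors (1,1,1,1,1,1,1).

∂_2: C_2 → C_1 sends each 2-simplex [p,q,r] to [q,r] − [p,r] + [p,q]. For instance
  ∂[v_4,v_6,v_7] = [v_6,v_7] − [v_4,v_7] + [v_4,v_6],
  ∂[v_4,v_5,v_7] = [v_5,v_7] − [v_4,v_7] + [v_4,v_5].
As a 24×16 matrix over Z this has rank 15, with invariant factors (1,1,1,1,1,1,1,1,1,1,1,1,1,1,1).

Reading off H_k = ker ∂_k / im ∂_{k+1}:

  H_1: rank ker ∂_1 − rank ∂_2 = (24 − 7) − 15 = 2, and the invariant factors of ∂_2 are all 1, so H_1 ≅ Z^2.

H_1 = Z^2.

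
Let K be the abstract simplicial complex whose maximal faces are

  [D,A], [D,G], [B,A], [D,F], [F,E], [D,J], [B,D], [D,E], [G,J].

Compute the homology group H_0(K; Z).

Order the vertices as A < B < D < E < F < G < J. Listing each simplex with vertices in this order, K has dimension 1 with simplices:

  0-simplices (7): A, B, D, E, F, G, J
  1-simplices (9): AB, AD, BD, DE, DF, DG, DJ, EF, GJ

Hence C_0 ≅ Z^7, C_1 ≅ Z^9.

Boundary ∂_1: C_1 → C_0 sends each edge [p,q] (with p < q) to q − p. For instance
  ∂DE = E − D.
The 7×9 boundary matrix has rank 6 and Smith normal form diag(1,1,1,1,1,1).

From H_k ≅ ker(∂_k) / im(∂_{k+1}) we obtain:

  H_0: rank C_0 − rank ∂_1 = 7 − 6 = 1, and the invariant factors of ∂_1 are all 1, so H_0 ≅ Z.

H_0 = Z.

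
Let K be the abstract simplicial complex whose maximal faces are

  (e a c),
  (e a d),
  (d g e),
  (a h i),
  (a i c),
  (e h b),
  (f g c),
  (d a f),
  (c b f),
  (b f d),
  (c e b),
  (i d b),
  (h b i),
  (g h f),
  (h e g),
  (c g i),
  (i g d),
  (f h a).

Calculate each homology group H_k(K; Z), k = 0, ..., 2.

H_0 = Z,  H_1 = Z^2,  H_2 = Z.

We work with the vertex ordering a < b < c < d < e < f < g < h < i. The simplices of K, each written with vertices in increasing order, are:

  0-simplices (9): a, b, c, d, e, f, g, h, i
  1-simplices (27): ac, ad, ae, af, ah, ai, bc, bd, be, bf, bh, bi, ce, cf, cg, ci, de, df, dg, di, eg, eh, fg, fh, gh, gi, hi
  2-simplices (18): ace, aci, ade, adf, afh, ahi, bce, bcf, bdf, bdi, beh, bhi, cfg, cgi, deg, dgi, egh, fgh

Hence C_0 ≅ Z^9, C_1 ≅ Z^27, C_2 ≅ Z^18.

Boundary ∂_1: C_1 → C_0 maps an edge to its endpoints' difference, ∂[p,q] = q − p. For instance
  ∂eg = g − e.
The 9×27 boundary matrix has rank 8 and Smith normal form diag(1,1,1,1,1,1,1,1).

The boundary map ∂_2: C_2 → C_1 maps a triangle to the signed sum of its edges. For instance
  ∂beh = eh − bh + be,
  ∂ahi = hi − ai + ah.
The resulting 27×18 matrix has rank 17, and its Smith normal form has invariant factors (1,1,1,1,1,1,1,1,1,1,1,1,1,1,1,1,1).

Now H_k = ker ∂_k / im ∂_{k+1}, so:

  H_0: rank C_0 − rank ∂_1 = 9 − 8 = 1, and the invariant factors of ∂_1 are all 1, so H_0 = Z.
  H_1: rank ker ∂_1 − rank ∂_2 = (27 − 8) − 17 = 2, and the invariant factors of ∂_2 are all 1, so H_1 = Z^2.
  H_2: rank ker ∂_2 − rank ∂_3 = (18 − 17) − 0 = 1, and there is no ∂_3, so H_2 = Z.

(K is a triangulation of the torus T^2.)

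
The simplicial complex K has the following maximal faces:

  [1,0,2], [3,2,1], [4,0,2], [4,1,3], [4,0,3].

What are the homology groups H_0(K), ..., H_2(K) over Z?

K has 5 vertices, 10 edges, 5 triangles.
rank ∂_0 = 0, rank ∂_1 = 4 ⇒ b_0 = 5 − 0 − 4 = 1; all invariant factors of ∂_1 are 1 so no torsion. So H_0 ≅ Z.
rank ∂_1 = 4, rank ∂_2 = 5 ⇒ b_1 = 10 − 4 − 5 = 1; all invariant factors of ∂_2 are 1 so no torsion. So H_1 ≅ Z.
rank ∂_2 = 5, rank ∂_3 = 0 ⇒ b_2 = 5 − 5 − 0 = 0. So H_2 ≅ 0.

H_0 = Z,  H_1 = Z,  H_2 = 0.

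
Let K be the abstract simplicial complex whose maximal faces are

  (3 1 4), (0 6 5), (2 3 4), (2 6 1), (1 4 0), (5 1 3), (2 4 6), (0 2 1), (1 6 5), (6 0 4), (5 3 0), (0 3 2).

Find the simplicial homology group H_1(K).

Take the total order 0 < 1 < 2 < 3 < 4 < 5 < 6 on the vertex set. Then K (dimension 2) consists of the simplices:

  0-simplices (7): [0], [1], [2], [3], [4], [5], [6]
  1-simplices (18): [0,1], [0,2], [0,3], [0,4], [0,5], [0,6], [1,2], [1,3], [1,4], [1,5], [1,6], [2,3], [2,4], [2,6], [3,4], [3,5], [4,6], [5,6]
  2-simplices (12): [0,1,2], [0,1,4], [0,2,3], [0,3,5], [0,4,6], [0,5,6], [1,2,6], [1,3,4], [1,3,5], [1,5,6], [2,3,4], [2,4,6]

giving chain groups C_0 ≅ Z^7, C_1 ≅ Z^18, C_2 ≅ Z^12.

The boundary map ∂_1: C_1 → C_0 is given by ∂[p,q] = [q] − [p]. For instance
  ∂[2,3] = [3] − [2].
As a 7×18 matrix over Z this has rank 6, with invariant factors (1,1,1,1,1,1).

∂_2: C_2 → C_1 maps a triangle to the signed sum of its edges. For instance
  ∂[0,5,6] = [5,6] − [0,6] + [0,5],
  ∂[2,4,6] = [4,6] − [2,6] + [2,4].
As a 18×12 matrix over Z this has rank 12, with invariant factors (1,1,1,1,1,1,1,1,1,1,1,2).

Now H_k = ker ∂_k / im ∂_{k+1}, so:

  H_1: rank ker ∂_1 − rank ∂_2 = (18 − 6) − 12 = 0, and ∂_2 has invariant factor 2 > 1, so H_1 ≅ Z_2.

H_1 ≅ Z_2.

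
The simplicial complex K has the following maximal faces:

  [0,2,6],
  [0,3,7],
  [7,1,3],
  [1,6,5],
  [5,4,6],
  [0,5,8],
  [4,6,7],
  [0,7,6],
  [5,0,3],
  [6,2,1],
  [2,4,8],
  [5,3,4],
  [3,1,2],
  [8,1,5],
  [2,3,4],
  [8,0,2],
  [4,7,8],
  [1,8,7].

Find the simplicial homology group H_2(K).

Fix the vertex order 0 < 1 < 2 < 3 < 4 < 5 < 6 < 7 < 8 and write every simplex with vertices in increasing order. Then dim K = 2 and the simplices of K are:

  0-simplices (9): [0], [1], [2], [3], [4], [5], [6], [7], [8]
  1-simplices (27): (27 of them)
  2-simplices (18): [0,2,6], [0,2,8], [0,3,5], [0,3,7], [0,5,8], [0,6,7], [1,2,3], [1,2,6], [1,3,7], [1,5,6], [1,5,8], [1,7,8], [2,3,4], [2,4,8], [3,4,5], [4,5,6], [4,6,7], [4,7,8]

giving chain groups C_0 ≅ Z^9, C_1 ≅ Z^27, C_2 ≅ Z^18.

The boundary map ∂_1: C_1 → C_0 maps an edge to its endpoints' difference, ∂[p,q] = q − p. For instance
  ∂[2,6] = [6] − [2].
As a 9×27 matrix over Z this has rank 8, with invariant factors (1,1,1,1,1,1,1,1).

The boundary map ∂_2: C_2 → C_1 acts by ∂[p,q,r] = [q,r] − [p,r] + [p,q]. For instance
  ∂[4,6,7] = [6,7] − [4,7] + [4,6],
  ∂[3,4,5] = [4,5] − [3,5] + [3,4].
As a 27×18 matrix over Z this has rank 17, with invariant factors (1,1,1,1,1,1,1,1,1,1,1,1,1,1,1,1,1).

Reading off H_k = ker ∂_k / im ∂_{k+1}:

  H_2: rank ker ∂_2 − rank ∂_3 = (18 − 17) − 0 = 1, and there is no ∂_3, so H_2 ≅ Z.

H_2 ≅ Z.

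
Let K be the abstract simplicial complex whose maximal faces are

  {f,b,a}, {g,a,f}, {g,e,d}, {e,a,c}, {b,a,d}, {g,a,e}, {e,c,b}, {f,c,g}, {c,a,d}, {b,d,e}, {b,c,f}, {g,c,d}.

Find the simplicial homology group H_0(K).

Fix the vertex order a < b < c < d < e < f < g and write every simplex with vertices in increasing order. Then dim K = 2 and the simplices of K are:

  0-simplices (7): a, b, c, d, e, f, g
  1-simplices (18): ab, ac, ad, ae, af, ag, bc, bd, be, bf, cd, ce, cf, cg, de, dg, eg, fg
  2-simplices (12): abd, abf, acd, ace, aeg, afg, bce, bcf, bde, cdg, cfg, deg

giving chain groups C_0 ≅ Z^7, C_1 ≅ Z^18, C_2 ≅ Z^12.

Boundary ∂_1: C_1 → C_0 maps an edge to its endpoints' difference, ∂[p,q] = q − p. For instance
  ∂ae = e − a.
As a 7×18 matrix over Z this has rank 6, with invariant factors (1,1,1,1,1,1).

Boundary ∂_2: C_2 → C_1 maps a triangle to the signed sum of its edges. For instance
  ∂cdg = dg − cg + cd,
  ∂abf = bf − af + ab.
This gives a 18×12 integer matrix of rank 12; reducing to Smith normal form yields diagonal entries (1,1,1,1,1,1,1,1,1,1,1,2).

Reading off H_k = ker ∂_k / im ∂_{k+1}:

  H_0: rank C_0 − rank ∂_1 = 7 − 6 = 1, and the invariant factors of ∂_1 are all 1, so H_0 ≅ Z.

H_0 = Z.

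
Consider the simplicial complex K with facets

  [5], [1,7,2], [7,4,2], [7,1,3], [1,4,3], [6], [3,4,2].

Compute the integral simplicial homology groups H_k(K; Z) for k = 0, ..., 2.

H_0 = Z^3,  H_1 = Z,  H_2 = 0.

Take the total order 1 < 2 < 3 < 4 < 5 < 6 < 7 on the vertex set. Then K (dimension 2) consists of the simplices:

  0-simplices (7): [1], [2], [3], [4], [5], [6], [7]
  1-simplices (10): [1,2], [1,3], [1,4], [1,7], [2,3], [2,4], [2,7], [3,4], [3,7], [4,7]
  2-simplices (5): [1,2,7], [1,3,4], [1,3,7], [2,3,4], [2,4,7]

so the chain groups are C_0 ≅ Z^7, C_1 ≅ Z^10, C_2 ≅ Z^5.

The boundary map ∂_1: C_1 → C_0 sends each edge [p,q] (with p < q) to q − p. For instance
  ∂[2,3] = [3] − [2].
The 7×10 boundary matrix has rank 4 and Smith normal form diag(1,1,1,1).

The boundary map ∂_2: C_2 → C_1 maps a triangle to the signed sum of its edges. For instance
  ∂[1,2,7] = [2,7] − [1,7] + [1,2],
  ∂[1,3,7] = [3,7] − [1,7] + [1,3].
The resulting 10×5 matrix has rank 5, and its Smith normal form has invariant factors (1,1,1,1,1).

Reading off H_k = ker ∂_k / im ∂_{k+1}:

  H_0: rank C_0 − rank ∂_1 = 7 − 4 = 3, and the invariant factors of ∂_1 are all 1, so H_0 = Z^3.
  H_1: rank ker ∂_1 − rank ∂_2 = (10 − 4) − 5 = 1, and the invariant factors of ∂_2 are all 1, so H_1 = Z.
  H_2: rank ker ∂_2 − rank ∂_3 = (5 − 5) − 0 = 0, and there is no ∂_3, so H_2 = 0.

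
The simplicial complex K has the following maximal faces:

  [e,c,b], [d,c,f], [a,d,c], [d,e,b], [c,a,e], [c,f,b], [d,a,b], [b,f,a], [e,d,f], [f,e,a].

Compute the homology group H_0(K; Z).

H_0 ≅ Z.

Fix the vertex order a < b < c < d < e < f and write every simplex with vertices in increasing order. Then dim K = 2 and the simplices of K are:

  0-simplices (6): a, b, c, d, e, f
  1-simplices (15): ab, ac, ad, ae, af, bc, bd, be, bf, cd, ce, cf, de, df, ef
  2-simplices (10): abd, abf, acd, ace, aef, bce, bcf, bde, cdf, def

so the chain groups are C_0 ≅ Z^6, C_1 ≅ Z^15, C_2 ≅ Z^10.

The boundary map ∂_1: C_1 → C_0 sends each edge [p,q] (with p < q) to q − p.
As a 6×15 matrix over Z this has rank 5, with invariant factors (1,1,1,1,1).

∂_2: C_2 → C_1 sends each 2-simplex [p,q,r] to [q,r] − [p,r] + [p,q]. For instance
  ∂aef = ef − af + ae,
  ∂abf = bf − af + ab.
This gives a 15×10 integer matrix of rank 10; reducing to Smith normal form yields diagonal entries (1,1,1,1,1,1,1,1,1,2).

Computing H_k = (kernel of ∂_k) / (image of ∂_{k+1}):

  H_0: rank C_0 − rank ∂_1 = 6 − 5 = 1, and the invariant factors of ∂_1 are all 1, so H_0 = Z.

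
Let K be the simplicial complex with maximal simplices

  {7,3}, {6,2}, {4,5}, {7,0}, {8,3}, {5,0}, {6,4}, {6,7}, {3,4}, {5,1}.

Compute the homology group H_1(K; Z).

K has 9 vertices, 10 edges.
rank ∂_1 = 8, rank ∂_2 = 0 ⇒ b_1 = 10 − 8 − 0 = 2. So H_1 = Z^2.

H_1 = Z^2.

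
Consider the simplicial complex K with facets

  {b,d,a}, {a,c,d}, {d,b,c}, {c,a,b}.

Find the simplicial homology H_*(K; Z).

H_0 = Z,  H_1 = 0,  H_2 = Z.

Take the total order a < b < c < d on the vertex set. Then K (dimension 2) consists of the simplices:

  0-simplices (4): a, b, c, d
  1-simplices (6): ab, ac, ad, bc, bd, cd
  2-simplices (4): abc, abd, acd, bcd

Hence C_0 ≅ Z^4, C_1 ≅ Z^6, C_2 ≅ Z^4.

∂_1: C_1 → C_0 maps an edge to its endpoints' difference, ∂[p,q] = q − p. For instance
  ∂ab = b − a.
This gives a 4×6 integer matrix of rank 3; reducing to Smith normal form yields diagonal entries (1,1,1).

∂_2: C_2 → C_1 sends each 2-simplex [p,q,r] to [q,r] − [p,r] + [p,q]. For instance
  ∂bcd = cd − bd + bc,
  ∂abd = bd − ad + ab.
The 6×4 boundary matrix has rank 3 and Smith normal form diag(1,1,1).

Reading off H_k = ker ∂_k / im ∂_{k+1}:

  H_0: rank C_0 − rank ∂_1 = 4 − 3 = 1, and the invariant factors of ∂_1 are all 1, so H_0 = Z.
  H_1: rank ker ∂_1 − rank ∂_2 = (6 − 3) − 3 = 0, and the invariant factors of ∂_2 are all 1, so H_1 = 0.
  H_2: rank ker ∂_2 − rank ∂_3 = (4 − 3) − 0 = 1, and there is no ∂_3, so H_2 = Z.

(K is a triangulation of the 2-sphere S^2.)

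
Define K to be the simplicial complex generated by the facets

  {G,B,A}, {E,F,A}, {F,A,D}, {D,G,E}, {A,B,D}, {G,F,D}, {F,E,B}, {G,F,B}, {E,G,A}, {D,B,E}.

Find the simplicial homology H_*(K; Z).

H_0 ≅ Z,  H_1 ≅ Z/2,  H_2 = 0.

Take the total order A < B < D < E < F < G on the vertex set. Then K (dimension 2) consists of the simplices:

  0-simplices (6): A, B, D, E, F, G
  1-simplices (15): AB, AD, AE, AF, AG, BD, BE, BF, BG, DE, DF, DG, EF, EG, FG
  2-simplices (10): ABD, ABG, ADF, AEF, AEG, BDE, BEF, BFG, DEG, DFG

so the chain groups are C_0 ≅ Z^6, C_1 ≅ Z^15, C_2 ≅ Z^10.

The boundary map ∂_1: C_1 → C_0 is given by ∂[p,q] = [q] − [p].
The resulting 6×15 matrix has rank 5, and its Smith normal form has invariant factors (1,1,1,1,1).

∂_2: C_2 → C_1 sends each 2-simplex [p,q,r] to [q,r] − [p,r] + [p,q]. For instance
  ∂ADF = DF − AF + AD,
  ∂AEF = EF − AF + AE.
This gives a 15×10 integer matrix of rank 10; reducing to Smith normal form yields diagonal entries (1,1,1,1,1,1,1,1,1,2).

Reading off H_k = ker ∂_k / im ∂_{k+1}:

  H_0: rank C_0 − rank ∂_1 = 6 − 5 = 1, and the invariant factors of ∂_1 are all 1, so H_0 ≅ Z.
  H_1: rank ker ∂_1 − rank ∂_2 = (15 − 5) − 10 = 0, and ∂_2 has invariant factor 2 > 1, so H_1 ≅ Z/2.
  H_2: rank ker ∂_2 − rank ∂_3 = (10 − 10) − 0 = 0, and there is no ∂_3, so H_2 ≅ 0.

(K is a triangulation of the real projective plane RP^2.)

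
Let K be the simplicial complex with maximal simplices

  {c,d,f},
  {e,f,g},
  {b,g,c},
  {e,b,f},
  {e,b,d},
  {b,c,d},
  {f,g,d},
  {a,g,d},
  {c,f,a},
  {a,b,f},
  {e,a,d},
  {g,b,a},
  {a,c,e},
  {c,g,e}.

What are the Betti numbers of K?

b_0 = 1, b_1 = 2, b_2 = 1.

We work with the vertex ordering a < b < c < d < e < f < g. The simplices of K, each written with vertices in increasing order, are:

  0-simplices (7): a, b, c, d, e, f, g
  1-simplices (21): ab, ac, ad, ae, af, ag, bc, bd, be, bf, bg, cd, ce, cf, cg, de, df, dg, ef, eg, fg
  2-simplices (14): abf, abg, ace, acf, ade, adg, bcd, bcg, bde, bef, cdf, ceg, dfg, efg

giving chain groups C_0 ≅ Z^7, C_1 ≅ Z^21, C_2 ≅ Z^14.

Boundary ∂_1: C_1 → C_0 sends each edge [p,q] (with p < q) to q − p. For instance
  ∂eg = g − e.
The resulting 7×21 matrix has rank 6, and its Smith normal form has invariant factors (1,1,1,1,1,1).

∂_2: C_2 → C_1 acts by ∂[p,q,r] = [q,r] − [p,r] + [p,q]. For instance
  ∂bde = de − be + bd,
  ∂cdf = df − cf + cd.
As a 21×14 matrix over Z this has rank 13, with invariant factors (1,1,1,1,1,1,1,1,1,1,1,1,1).

Reading off H_k = ker ∂_k / im ∂_{k+1}:

  H_0: rank C_0 − rank ∂_1 = 7 − 6 = 1, and the invariant factors of ∂_1 are all 1, so H_0 = Z.
  H_1: rank ker ∂_1 − rank ∂_2 = (21 − 6) − 13 = 2, and the invariant factors of ∂_2 are all 1, so H_1 = Z^2.
  H_2: rank ker ∂_2 − rank ∂_3 = (14 − 13) − 0 = 1, and there is no ∂_3, so H_2 = Z.

As a check, the Euler characteristic is 7 − 21 + 14 = 0, which agrees with 1 − 2 + 1 = 0.

Hence the Betti numbers are b_0 = 1, b_1 = 2, b_2 = 1.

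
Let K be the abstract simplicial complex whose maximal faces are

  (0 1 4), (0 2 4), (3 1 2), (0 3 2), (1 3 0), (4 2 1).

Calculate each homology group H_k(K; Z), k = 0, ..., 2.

Take the total order 0 < 1 < 2 < 3 < 4 on the vertex set. Then K (dimension 2) consists of the simplices:

  0-simplices (5): [0], [1], [2], [3], [4]
  1-simplices (9): [0,1], [0,2], [0,3], [0,4], [1,2], [1,3], [1,4], [2,3], [2,4]
  2-simplices (6): [0,1,3], [0,1,4], [0,2,3], [0,2,4], [1,2,3], [1,2,4]

giving chain groups C_0 ≅ Z^5, C_1 ≅ Z^9, C_2 ≅ Z^6.

∂_1: C_1 → C_0 maps an edge to its endpoints' difference, ∂[p,q] = q − p. For instance
  ∂[0,4] = [4] − [0].
The 5×9 boundary matrix has rank 4 and Smith normal form diag(1,1,1,1).

∂_2: C_2 → C_1 sends each 2-simplex [p,q,r] to [q,r] − [p,r] + [p,q]. For instance
  ∂[0,1,3] = [1,3] − [0,3] + [0,1],
  ∂[1,2,4] = [2,4] − [1,4] + [1,2].
The 9×6 boundary matrix has rank 5 and Smith normal form diag(1,1,1,1,1).

Now H_k = ker ∂_k / im ∂_{k+1}, so:

  H_0: rank C_0 − rank ∂_1 = 5 − 4 = 1, and the invariant factors of ∂_1 are all 1, so H_0 = Z.
  H_1: rank ker ∂_1 − rank ∂_2 = (9 − 4) − 5 = 0, and the invariant factors of ∂_2 are all 1, so H_1 = 0.
  H_2: rank ker ∂_2 − rank ∂_3 = (6 − 5) − 0 = 1, and there is no ∂_3, so H_2 = Z.

As a check, the Euler characteristic is 5 − 9 + 6 = 2, which agrees with 1 − 0 + 1 = 2.
(K is a triangulation of the 2-sphere S^2.)

H_0 = Z,  H_1 = 0,  H_2 = Z.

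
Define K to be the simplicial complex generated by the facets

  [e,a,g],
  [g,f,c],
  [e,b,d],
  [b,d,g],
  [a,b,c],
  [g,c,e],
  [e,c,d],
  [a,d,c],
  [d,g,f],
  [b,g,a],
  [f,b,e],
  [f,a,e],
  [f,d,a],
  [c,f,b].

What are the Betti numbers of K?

b_0 = 1, b_1 = 2, b_2 = 1.

Take the total order a < b < c < d < e < f < g on the vertex set. Then K (dimension 2) consists of the simplices:

  0-simplices (7): a, b, c, d, e, f, g
  1-simplices (21): ab, ac, ad, ae, af, ag, bc, bd, be, bf, bg, cd, ce, cf, cg, de, df, dg, ef, eg, fg
  2-simplices (14): abc, abg, acd, adf, aef, aeg, bcf, bde, bdg, bef, cde, ceg, cfg, dfg

giving chain groups C_0 ≅ Z^7, C_1 ≅ Z^21, C_2 ≅ Z^14.

The boundary map ∂_1: C_1 → C_0 sends each edge [p,q] (with p < q) to q − p.
The resulting 7×21 matrix has rank 6, and its Smith normal form has invariant factors (1,1,1,1,1,1).

∂_2: C_2 → C_1 maps a triangle to the signed sum of its edges. For instance
  ∂adf = df − af + ad,
  ∂bde = de − be + bd.
As a 21×14 matrix over Z this has rank 13, with invariant factors (1,1,1,1,1,1,1,1,1,1,1,1,1).

Reading off H_k = ker ∂_k / im ∂_{k+1}:

  H_0: rank C_0 − rank ∂_1 = 7 − 6 = 1, and the invariant factors of ∂_1 are all 1, so H_0 ≅ Z.
  H_1: rank ker ∂_1 − rank ∂_2 = (21 − 6) − 13 = 2, and the invariant factors of ∂_2 are all 1, so H_1 ≅ Z^2.
  H_2: rank ker ∂_2 − rank ∂_3 = (14 − 13) − 0 = 1, and there is no ∂_3, so H_2 ≅ Z.

Hence the Betti numbers are b_0 = 1, b_1 = 2, b_2 = 1.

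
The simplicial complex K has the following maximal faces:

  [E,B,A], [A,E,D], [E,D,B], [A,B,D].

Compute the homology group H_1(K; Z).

H_1 = 0.

K has 4 vertices, 6 edges, 4 triangles.
rank ∂_1 = 3, rank ∂_2 = 3 ⇒ b_1 = 6 − 3 − 3 = 0; all invariant factors of ∂_2 are 1 so no torsion. So H_1 ≅ 0.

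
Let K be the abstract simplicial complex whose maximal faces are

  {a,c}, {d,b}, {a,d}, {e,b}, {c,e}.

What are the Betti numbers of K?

Fix the vertex order a < b < c < d < e and write every simplex with vertices in increasing order. Then dim K = 1 and the simplices of K are:

  0-simplices (5): a, b, c, d, e
  1-simplices (5): ac, ad, bd, be, ce

so the chain groups are C_0 ≅ Z^5, C_1 ≅ Z^5.

Boundary ∂_1: C_1 → C_0 maps an edge to its endpoints' difference, ∂[p,q] = q − p. For instance
  ∂ce = e − c.
As a 5×5 matrix over Z this has rank 4, with invariant factors (1,1,1,1).

From H_k ≅ ker(∂_k) / im(∂_{k+1}) we obtain:

  H_0: rank C_0 − rank ∂_1 = 5 − 4 = 1, and the invariant factors of ∂_1 are all 1, so H_0 ≅ Z.
  H_1: rank ker ∂_1 − rank ∂_2 = (5 − 4) − 0 = 1, and there is no ∂_2, so H_1 ≅ Z.

Hence the Betti numbers are b_0 = 1, b_1 = 1.

b_0 = 1, b_1 = 1.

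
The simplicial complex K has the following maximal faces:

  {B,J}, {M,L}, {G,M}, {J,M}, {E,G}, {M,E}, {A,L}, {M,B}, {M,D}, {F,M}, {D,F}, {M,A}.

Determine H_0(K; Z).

H_0 = Z.

We work with the vertex ordering A < B < D < E < F < G < J < L < M. The simplices of K, each written with vertices in increasing order, are:

  0-simplices (9): A, B, D, E, F, G, J, L, M
  1-simplices (12): AL, AM, BJ, BM, DF, DM, EG, EM, FM, GM, JM, LM

Hence C_0 ≅ Z^9, C_1 ≅ Z^12.

∂_1: C_1 → C_0 maps an edge to its endpoints' difference, ∂[p,q] = q − p. For instance
  ∂AM = M − A.
The 9×12 boundary matrix has rank 8 and Smith normal form diag(1,1,1,1,1,1,1,1).

From H_k ≅ ker(∂_k) / im(∂_{k+1}) we obtain:

  H_0: rank C_0 − rank ∂_1 = 9 − 8 = 1, and the invariant factors of ∂_1 are all 1, so H_0 = Z.

(K is a triangulation of a wedge of 4 circles.)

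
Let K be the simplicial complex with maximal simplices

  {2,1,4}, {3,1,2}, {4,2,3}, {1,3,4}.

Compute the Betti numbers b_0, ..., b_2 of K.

Take the total order 1 < 2 < 3 < 4 on the vertex set. Then K (dimension 2) consists of the simplices:

  0-simplices (4): [1], [2], [3], [4]
  1-simplices (6): [1,2], [1,3], [1,4], [2,3], [2,4], [3,4]
  2-simplices (4): [1,2,3], [1,2,4], [1,3,4], [2,3,4]

giving chain groups C_0 ≅ Z^4, C_1 ≅ Z^6, C_2 ≅ Z^4.

The boundary map ∂_1: C_1 → C_0 maps an edge to its endpoints' difference, ∂[p,q] = q − p. For instance
  ∂[2,4] = [4] − [2].
The resulting 4×6 matrix has rank 3, and its Smith normal form has invariant factors (1,1,1).

The boundary map ∂_2: C_2 → C_1 maps a triangle to the signed sum of its edges. For instance
  ∂[1,3,4] = [3,4] − [1,4] + [1,3],
  ∂[2,3,4] = [3,4] − [2,4] + [2,3].
The resulting 6×4 matrix has rank 3, and its Smith normal form has invariant factors (1,1,1).

From H_k ≅ ker(∂_k) / im(∂_{k+1}) we obtain:

  H_0: rank C_0 − rank ∂_1 = 4 − 3 = 1, and the invariant factors of ∂_1 are all 1, so H_0 ≅ Z.
  H_1: rank ker ∂_1 − rank ∂_2 = (6 − 3) − 3 = 0, and the invariant factors of ∂_2 are all 1, so H_1 ≅ 0.
  H_2: rank ker ∂_2 − rank ∂_3 = (4 − 3) − 0 = 1, and there is no ∂_3, so H_2 ≅ Z.

(K is a triangulation of the 2-sphere S^2.)

Hence the Betti numbers are b_0 = 1, b_1 = 0, b_2 = 1.

b_0 = 1, b_1 = 0, b_2 = 1.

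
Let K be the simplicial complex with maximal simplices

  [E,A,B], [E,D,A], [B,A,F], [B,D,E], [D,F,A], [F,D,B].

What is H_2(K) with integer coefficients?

H_2 = Z.

K has 5 vertices, 9 edges, 6 triangles.
rank ∂_2 = 5, rank ∂_3 = 0 ⇒ b_2 = 6 − 5 − 0 = 1. So H_2 = Z.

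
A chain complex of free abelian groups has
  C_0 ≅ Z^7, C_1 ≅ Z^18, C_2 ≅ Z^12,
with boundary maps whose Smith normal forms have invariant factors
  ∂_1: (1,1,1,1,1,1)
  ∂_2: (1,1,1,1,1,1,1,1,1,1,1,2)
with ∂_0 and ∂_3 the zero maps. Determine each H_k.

H_0 ≅ Z,  H_1 ≅ Z/2,  H_2 = 0.

H_0: b_0 = 7 − 0 − 6 = 1; torsion from ∂_1 factors > 1: none. So H_0 ≅ Z.
H_1: b_1 = 18 − 6 − 12 = 0; torsion from ∂_2 factors > 1: [2]. So H_1 ≅ Z/2.
H_2: b_2 = 12 − 12 − 0 = 0; torsion from ∂_3 factors > 1: none. So H_2 ≅ 0.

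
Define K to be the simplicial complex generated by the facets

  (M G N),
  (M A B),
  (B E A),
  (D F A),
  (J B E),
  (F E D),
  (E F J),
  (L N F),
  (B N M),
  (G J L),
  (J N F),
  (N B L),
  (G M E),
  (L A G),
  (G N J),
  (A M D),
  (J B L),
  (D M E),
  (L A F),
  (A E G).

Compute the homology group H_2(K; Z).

Fix the vertex order A < B < D < E < F < G < J < L < M < N and write every simplex with vertices in increasing order. Then dim K = 2 and the simplices of K are:

  0-simplices (10): A, B, D, E, F, G, J, L, M, N
  1-simplices (30): AB, AD, AE, AF, AG, AL, AM, BE, BJ, BL, BM, BN, DE, DF, DM, EF, EG, EJ, EM, FJ, FL, FN, GJ, GL, GM, GN, JL, JN, LN, MN
  2-simplices (20): ABE, ABM, ADF, ADM, AEG, AFL, AGL, BEJ, BJL, BLN, BMN, DEF, DEM, EFJ, EGM, FJN, FLN, GJL, GJN, GMN

so the chain groups are C_0 ≅ Z^10, C_1 ≅ Z^30, C_2 ≅ Z^20.

Boundary ∂_1: C_1 → C_0 is given by ∂[p,q] = [q] − [p].
The 10×30 boundary matrix has rank 9 and Smith normal form diag(1,1,1,1,1,1,1,1,1).

∂_2: C_2 → C_1 maps a triangle to the signed sum of its edges. For instance
  ∂DEM = EM − DM + DE,
  ∂FJN = JN − FN + FJ.
The resulting 30×20 matrix has rank 20, and its Smith normal form has invariant factors (1,1,1,1,1,1,1,1,1,1,1,1,1,1,1,1,1,1,1,2).

From H_k ≅ ker(∂_k) / im(∂_{k+1}) we obtain:

  H_2: rank ker ∂_2 − rank ∂_3 = (20 − 20) − 0 = 0, and there is no ∂_3, so H_2 ≅ 0.

H_2 = 0.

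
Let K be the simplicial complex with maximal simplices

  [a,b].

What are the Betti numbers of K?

b_0 = 1, b_1 = 0.

Fix the vertex order a < b and write every simplex with vertices in increasing order. Then dim K = 1 and the simplices of K are:

  0-simplices (2): a, b
  1-simplices (1): ab

giving chain groups C_0 ≅ Z^2, C_1 ≅ Z^1.

Boundary ∂_1: C_1 → C_0 sends each edge [p,q] (with p < q) to q − p.
This gives a 2×1 integer matrix of rank 1; reducing to Smith normal form yields diagonal entries (1).

Reading off H_k = ker ∂_k / im ∂_{k+1}:

  H_0: rank C_0 − rank ∂_1 = 2 − 1 = 1, and the invariant factors of ∂_1 are all 1, so H_0 ≅ Z.
  H_1: rank ker ∂_1 − rank ∂_2 = (1 − 1) − 0 = 0, and there is no ∂_2, so H_1 ≅ 0.

Hence the Betti numbers are b_0 = 1, b_1 = 0.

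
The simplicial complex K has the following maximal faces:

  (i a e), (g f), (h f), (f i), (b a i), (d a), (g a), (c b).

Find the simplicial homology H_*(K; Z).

Take the total order a < b < c < d < e < f < g < h < i on the vertex set. Then K (dimension 2) consists of the simplices:

  0-simplices (9): a, b, c, d, e, f, g, h, i
  1-simplices (11): ab, ad, ae, ag, ai, bc, bi, ei, fg, fh, fi
  2-simplices (2): abi, aei

so the chain groups are C_0 ≅ Z^9, C_1 ≅ Z^11, C_2 ≅ Z^2.

Boundary ∂_1: C_1 → C_0 maps an edge to its endpoints' difference, ∂[p,q] = q − p.
The 9×11 boundary matrix has rank 8 and Smith normal form diag(1,1,1,1,1,1,1,1).

Boundary ∂_2: C_2 → C_1 maps a triangle to the signed sum of its edges. For instance
  ∂aei = ei − ai + ae,
  ∂abi = bi − ai + ab.
As a 11×2 matrix over Z this has rank 2, with invariant factors (1,1).

Now H_k = ker ∂_k / im ∂_{k+1}, so:

  H_0: rank C_0 − rank ∂_1 = 9 − 8 = 1, and the invariant factors of ∂_1 are all 1, so H_0 = Z.
  H_1: rank ker ∂_1 − rank ∂_2 = (11 − 8) − 2 = 1, and the invariant factors of ∂_2 are all 1, so H_1 = Z.
  H_2: rank ker ∂_2 − rank ∂_3 = (2 − 2) − 0 = 0, and there is no ∂_3, so H_2 = 0.

H_0 ≅ Z,  H_1 ≅ Z,  H_2 = 0.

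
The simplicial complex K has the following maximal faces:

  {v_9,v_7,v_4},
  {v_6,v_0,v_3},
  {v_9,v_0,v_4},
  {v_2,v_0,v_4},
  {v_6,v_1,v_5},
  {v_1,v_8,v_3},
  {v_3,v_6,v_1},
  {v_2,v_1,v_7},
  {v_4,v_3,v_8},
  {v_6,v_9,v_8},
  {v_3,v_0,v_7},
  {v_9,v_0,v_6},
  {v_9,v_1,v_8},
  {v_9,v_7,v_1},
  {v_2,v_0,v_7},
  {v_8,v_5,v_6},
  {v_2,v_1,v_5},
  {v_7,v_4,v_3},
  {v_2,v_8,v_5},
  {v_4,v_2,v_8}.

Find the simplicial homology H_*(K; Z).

Take the total order v_0 < v_1 < v_2 < v_3 < v_4 < v_5 < v_6 < v_7 < v_8 < v_9 on the vertex set. Then K (dimension 2) consists of the simplices:

  0-simplices (10): [v_0], [v_1], [v_2], [v_3], [v_4], [v_5], [v_6], [v_7], [v_8], [v_9]
  1-simplices (30): (30 of them)
  2-simplices (20): (20 of them)

so the chain groups are C_0 ≅ Z^10, C_1 ≅ Z^30, C_2 ≅ Z^20.

The boundary map ∂_1: C_1 → C_0 maps an edge to its endpoints' difference, ∂[p,q] = q − p. For instance
  ∂[v_3,v_6] = [v_6] − [v_3].
As a 10×30 matrix over Z this has rank 9, with invariant factors (1,1,1,1,1,1,1,1,1).

The boundary map ∂_2: C_2 → C_1 maps a triangle to the signed sum of its edges. For instance
  ∂[v_1,v_5,v_6] = [v_5,v_6] − [v_1,v_6] + [v_1,v_5],
  ∂[v_3,v_4,v_7] = [v_4,v_7] − [v_3,v_7] + [v_3,v_4].
This gives a 30×20 integer matrix of rank 20; reducing to Smith normal form yields diagonal entries (1,1,1,1,1,1,1,1,1,1,1,1,1,1,1,1,1,1,1,2).

Now H_k = ker ∂_k / im ∂_{k+1}, so:

  H_0: rank C_0 − rank ∂_1 = 10 − 9 = 1, and the invariant factors of ∂_1 are all 1, so H_0 ≅ Z.
  H_1: rank ker ∂_1 − rank ∂_2 = (30 − 9) − 20 = 1, and ∂_2 has invariant factor 2 > 1, so H_1 ≅ Z ⊕ Z/2.
  H_2: rank ker ∂_2 − rank ∂_3 = (20 − 20) − 0 = 0, and there is no ∂_3, so H_2 ≅ 0.

H_0 ≅ Z,  H_1 ≅ Z ⊕ Z/2,  H_2 = 0.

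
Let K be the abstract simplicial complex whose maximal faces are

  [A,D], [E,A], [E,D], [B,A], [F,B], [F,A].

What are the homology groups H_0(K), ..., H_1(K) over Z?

Take the total order A < B < D < E < F on the vertex set. Then K (dimension 1) consists of the simplices:

  0-simplices (5): A, B, D, E, F
  1-simplices (6): AB, AD, AE, AF, BF, DE

so the chain groups are C_0 ≅ Z^5, C_1 ≅ Z^6.

Boundary ∂_1: C_1 → C_0 sends each edge [p,q] (with p < q) to q − p. For instance
  ∂AE = E − A.
As a 5×6 matrix over Z this has rank 4, with invariant factors (1,1,1,1).

Computing H_k = (kernel of ∂_k) / (image of ∂_{k+1}):

  H_0: rank C_0 − rank ∂_1 = 5 − 4 = 1, and the invariant factors of ∂_1 are all 1, so H_0 = Z.
  H_1: rank ker ∂_1 − rank ∂_2 = (6 − 4) − 0 = 2, and there is no ∂_2, so H_1 = Z^2.

H_0 = Z,  H_1 = Z^2.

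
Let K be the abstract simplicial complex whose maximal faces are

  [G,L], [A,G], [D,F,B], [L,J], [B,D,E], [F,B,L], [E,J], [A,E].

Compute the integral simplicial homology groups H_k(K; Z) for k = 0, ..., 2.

H_0 ≅ Z,  H_1 ≅ Z^2,  H_2 = 0.

Order the vertices as A < B < D < E < F < G < J < L. Listing each simplex with vertices in this order, K has dimension 2 with simplices:

  0-simplices (8): A, B, D, E, F, G, J, L
  1-simplices (12): AE, AG, BD, BE, BF, BL, DE, DF, EJ, FL, GL, JL
  2-simplices (3): BDE, BDF, BFL

giving chain groups C_0 ≅ Z^8, C_1 ≅ Z^12, C_2 ≅ Z^3.

Boundary ∂_1: C_1 → C_0 is given by ∂[p,q] = [q] − [p]. For instance
  ∂BF = F − B.
This gives a 8×12 integer matrix of rank 7; reducing to Smith normal form yields diagonal entries (1,1,1,1,1,1,1).

∂_2: C_2 → C_1 maps a triangle to the signed sum of its edges. For instance
  ∂BFL = FL − BL + BF,
  ∂BDE = DE − BE + BD.
This gives a 12×3 integer matrix of rank 3; reducing to Smith normal form yields diagonal entries (1,1,1).

Reading off H_k = ker ∂_k / im ∂_{k+1}:

  H_0: rank C_0 − rank ∂_1 = 8 − 7 = 1, and the invariant factors of ∂_1 are all 1, so H_0 = Z.
  H_1: rank ker ∂_1 − rank ∂_2 = (12 − 7) − 3 = 2, and the invariant factors of ∂_2 are all 1, so H_1 = Z^2.
  H_2: rank ker ∂_2 − rank ∂_3 = (3 − 3) − 0 = 0, and there is no ∂_3, so H_2 = 0.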